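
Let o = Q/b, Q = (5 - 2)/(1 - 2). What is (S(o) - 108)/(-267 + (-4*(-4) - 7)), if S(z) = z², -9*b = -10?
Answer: 3357/8600 ≈ 0.39035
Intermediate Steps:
b = 10/9 (b = -⅑*(-10) = 10/9 ≈ 1.1111)
Q = -3 (Q = 3/(-1) = 3*(-1) = -3)
o = -27/10 (o = -3/10/9 = -3*9/10 = -27/10 ≈ -2.7000)
(S(o) - 108)/(-267 + (-4*(-4) - 7)) = ((-27/10)² - 108)/(-267 + (-4*(-4) - 7)) = (729/100 - 108)/(-267 + (16 - 7)) = -10071/(100*(-267 + 9)) = -10071/100/(-258) = -10071/100*(-1/258) = 3357/8600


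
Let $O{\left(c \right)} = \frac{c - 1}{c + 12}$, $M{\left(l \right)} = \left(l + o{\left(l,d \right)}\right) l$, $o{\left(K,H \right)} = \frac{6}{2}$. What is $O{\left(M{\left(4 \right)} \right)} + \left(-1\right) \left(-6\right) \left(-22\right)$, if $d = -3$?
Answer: $- \frac{5253}{40} \approx -131.32$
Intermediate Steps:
$o{\left(K,H \right)} = 3$ ($o{\left(K,H \right)} = 6 \cdot \frac{1}{2} = 3$)
$M{\left(l \right)} = l \left(3 + l\right)$ ($M{\left(l \right)} = \left(l + 3\right) l = \left(3 + l\right) l = l \left(3 + l\right)$)
$O{\left(c \right)} = \frac{-1 + c}{12 + c}$
$O{\left(M{\left(4 \right)} \right)} + \left(-1\right) \left(-6\right) \left(-22\right) = \frac{-1 + 4 \left(3 + 4\right)}{12 + 4 \left(3 + 4\right)} + \left(-1\right) \left(-6\right) \left(-22\right) = \frac{-1 + 4 \cdot 7}{12 + 4 \cdot 7} + 6 \left(-22\right) = \frac{-1 + 28}{12 + 28} - 132 = \frac{1}{40} \cdot 27 - 132 = \frac{27}{40} - 132 = - \frac{5253}{40}$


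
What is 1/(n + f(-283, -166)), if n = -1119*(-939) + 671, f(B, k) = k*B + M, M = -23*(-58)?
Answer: 1/1099724 ≈ 9.0932e-7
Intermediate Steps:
M = 1334
f(B, k) = 1334 + B*k (f(B, k) = k*B + 1334 = B*k + 1334 = 1334 + B*k)
n = 1051412 (n = 1050741 + 671 = 1051412)
1/(n + f(-283, -166)) = 1/(1051412 + (1334 - 283*(-166))) = 1/(1051412 + (1334 + 46978)) = 1/(1051412 + 48312) = 1/1099724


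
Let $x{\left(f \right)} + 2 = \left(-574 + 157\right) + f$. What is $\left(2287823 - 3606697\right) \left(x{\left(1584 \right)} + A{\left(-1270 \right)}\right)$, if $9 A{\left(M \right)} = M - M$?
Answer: $-1536488210$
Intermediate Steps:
$A{\left(M \right)} = 0$ ($A{\left(M \right)} = \frac{M - M}{9} = \frac{1}{9} \cdot 0 = 0$)
$x{\left(f \right)} = -419 + f$ ($x{\left(f \right)} = -2 + \left(\left(-574 + 157\right) + f\right) = -2 + \left(-417 + f\right) = -419 + f$)
$\left(2287823 - 3606697\right) \left(x{\left(1584 \right)} + A{\left(-1270 \right)}\right) = \left(2287823 - 3606697\right) \left(\left(-419 + 1584\right) + 0\right) = - 1318874 \left(1165 + 0\right) = \left(-1318874\right) 1165 = -1536488210$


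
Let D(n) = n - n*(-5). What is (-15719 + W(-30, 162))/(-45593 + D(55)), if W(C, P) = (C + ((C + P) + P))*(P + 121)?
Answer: -58993/45263 ≈ -1.3033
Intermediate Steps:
D(n) = 6*n (D(n) = n - (-5)*n = n + 5*n = 6*n)
W(C, P) = (121 + P)*(2*C + 2*P) (W(C, P) = (C + (C + 2*P))*(121 + P) = (2*C + 2*P)*(121 + P) = (121 + P)*(2*C + 2*P))
(-15719 + W(-30, 162))/(-45593 + D(55)) = (-15719 + (2*162² + 242*(-30) + 242*162 + 2*(-30)*162))/(-45593 + 6*55) = (-15719 + (2*26244 - 7260 + 39204 - 9720))/(-45593 + 330) = (-15719 + (52488 - 7260 + 39204 - 9720))/(-45263) = (-15719 + 74712)*(-1/45263) = 58993*(-1/45263) = -58993/45263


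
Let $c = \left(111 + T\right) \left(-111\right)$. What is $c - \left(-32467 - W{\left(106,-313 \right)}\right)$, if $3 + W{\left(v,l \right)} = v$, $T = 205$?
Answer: $-2506$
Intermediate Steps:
$W{\left(v,l \right)} = -3 + v$
$c = -35076$ ($c = \left(111 + 205\right) \left(-111\right) = 316 \left(-111\right) = -35076$)
$c - \left(-32467 - W{\left(106,-313 \right)}\right) = -35076 - \left(-32467 - \left(-3 + 106\right)\right) = -35076 - \left(-32467 - 103\right) = -35076 - -32570 = -35076 + 32570 = -2506$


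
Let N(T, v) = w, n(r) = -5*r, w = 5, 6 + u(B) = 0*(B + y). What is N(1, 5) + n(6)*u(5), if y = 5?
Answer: 185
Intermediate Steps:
u(B) = -6 (u(B) = -6 + 0*(B + 5) = -6 + 0*(5 + B) = -6 + 0 = -6)
N(T, v) = 5
N(1, 5) + n(6)*u(5) = 5 - 5*6*(-6) = 5 - 30*(-6) = 5 + 180 = 185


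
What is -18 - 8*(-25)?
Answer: 182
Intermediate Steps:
-18 - 8*(-25) = -18 + 200 = 182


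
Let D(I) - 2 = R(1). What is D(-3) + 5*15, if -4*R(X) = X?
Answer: 307/4 ≈ 76.750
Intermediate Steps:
R(X) = -X/4
D(I) = 7/4 (D(I) = 2 - ¼*1 = 2 - ¼ = 7/4)
D(-3) + 5*15 = 7/4 + 5*15 = 7/4 + 75 = 307/4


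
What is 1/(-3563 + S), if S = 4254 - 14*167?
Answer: -1/1647 ≈ -0.00060716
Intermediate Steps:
S = 1916 (S = 4254 - 1*2338 = 4254 - 2338 = 1916)
1/(-3563 + S) = 1/(-3563 + 1916) = 1/(-1647) = -1/1647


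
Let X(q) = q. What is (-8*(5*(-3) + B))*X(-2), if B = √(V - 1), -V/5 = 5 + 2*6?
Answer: -240 + 16*I*√86 ≈ -240.0 + 148.38*I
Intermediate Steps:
V = -85 (V = -5*(5 + 2*6) = -5*(5 + 12) = -5*17 = -85)
B = I*√86 (B = √(-85 - 1) = √(-86) = I*√86 ≈ 9.2736*I)
(-8*(5*(-3) + B))*X(-2) = -8*(5*(-3) + I*√86)*(-2) = -8*(-15 + I*√86)*(-2) = (120 - 8*I*√86)*(-2) = -240 + 16*I*√86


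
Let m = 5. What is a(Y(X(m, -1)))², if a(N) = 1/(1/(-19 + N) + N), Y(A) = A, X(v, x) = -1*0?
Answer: 361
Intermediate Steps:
X(v, x) = 0
a(N) = 1/(N + 1/(-19 + N))
a(Y(X(m, -1)))² = ((-19 + 0)/(1 + 0² - 19*0))² = (-19/(1 + 0 + 0))² = (-19/1)² = (1*(-19))² = (-19)² = 361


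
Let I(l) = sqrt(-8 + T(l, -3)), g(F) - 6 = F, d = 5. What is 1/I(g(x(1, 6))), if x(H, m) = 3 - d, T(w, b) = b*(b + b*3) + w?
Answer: sqrt(2)/8 ≈ 0.17678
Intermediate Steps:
T(w, b) = w + 4*b**2 (T(w, b) = b*(b + 3*b) + w = b*(4*b) + w = 4*b**2 + w = w + 4*b**2)
x(H, m) = -2 (x(H, m) = 3 - 1*5 = 3 - 5 = -2)
g(F) = 6 + F
I(l) = sqrt(28 + l) (I(l) = sqrt(-8 + (l + 4*(-3)**2)) = sqrt(-8 + (l + 4*9)) = sqrt(-8 + (l + 36)) = sqrt(-8 + (36 + l)) = sqrt(28 + l))
1/I(g(x(1, 6))) = 1/(sqrt(28 + (6 - 2))) = 1/(sqrt(28 + 4)) = 1/(sqrt(32)) = 1/(4*sqrt(2)) = sqrt(2)/8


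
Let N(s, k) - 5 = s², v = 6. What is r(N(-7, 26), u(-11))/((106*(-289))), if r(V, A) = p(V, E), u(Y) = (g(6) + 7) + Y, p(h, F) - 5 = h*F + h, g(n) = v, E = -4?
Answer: 157/30634 ≈ 0.0051250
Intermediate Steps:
g(n) = 6
N(s, k) = 5 + s²
p(h, F) = 5 + h + F*h (p(h, F) = 5 + (h*F + h) = 5 + (F*h + h) = 5 + (h + F*h) = 5 + h + F*h)
u(Y) = 13 + Y (u(Y) = (6 + 7) + Y = 13 + Y)
r(V, A) = 5 - 3*V (r(V, A) = 5 + V - 4*V = 5 - 3*V)
r(N(-7, 26), u(-11))/((106*(-289))) = (5 - 3*(5 + (-7)²))/((106*(-289))) = (5 - 3*(5 + 49))/(-30634) = (5 - 3*54)*(-1/30634) = (5 - 162)*(-1/30634) = -157*(-1/30634) = 157/30634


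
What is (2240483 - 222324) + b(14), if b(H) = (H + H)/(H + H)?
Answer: 2018160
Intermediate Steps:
b(H) = 1 (b(H) = (2*H)/((2*H)) = (2*H)*(1/(2*H)) = 1)
(2240483 - 222324) + b(14) = (2240483 - 222324) + 1 = 2018159 + 1 = 2018160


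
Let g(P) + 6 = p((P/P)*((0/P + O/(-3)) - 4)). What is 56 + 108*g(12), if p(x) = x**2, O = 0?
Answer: 1136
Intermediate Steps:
g(P) = 10 (g(P) = -6 + ((P/P)*((0/P + 0/(-3)) - 4))**2 = -6 + (1*((0 + 0*(-1/3)) - 4))**2 = -6 + (1*((0 + 0) - 4))**2 = -6 + (1*(0 - 4))**2 = -6 + (1*(-4))**2 = -6 + (-4)**2 = -6 + 16 = 10)
56 + 108*g(12) = 56 + 108*10 = 56 + 1080 = 1136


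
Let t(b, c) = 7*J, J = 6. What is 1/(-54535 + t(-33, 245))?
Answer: -1/54493 ≈ -1.8351e-5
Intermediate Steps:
t(b, c) = 42 (t(b, c) = 7*6 = 42)
1/(-54535 + t(-33, 245)) = 1/(-54535 + 42) = 1/(-54493) = -1/54493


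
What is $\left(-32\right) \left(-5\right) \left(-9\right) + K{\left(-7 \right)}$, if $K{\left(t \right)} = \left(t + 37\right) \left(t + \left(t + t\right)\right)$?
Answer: $-2070$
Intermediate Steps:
$K{\left(t \right)} = 3 t \left(37 + t\right)$ ($K{\left(t \right)} = \left(37 + t\right) \left(t + 2 t\right) = \left(37 + t\right) 3 t = 3 t \left(37 + t\right)$)
$\left(-32\right) \left(-5\right) \left(-9\right) + K{\left(-7 \right)} = \left(-32\right) \left(-5\right) \left(-9\right) + 3 \left(-7\right) \left(37 - 7\right) = 160 \left(-9\right) + 3 \left(-7\right) 30 = -1440 - 630 = -2070$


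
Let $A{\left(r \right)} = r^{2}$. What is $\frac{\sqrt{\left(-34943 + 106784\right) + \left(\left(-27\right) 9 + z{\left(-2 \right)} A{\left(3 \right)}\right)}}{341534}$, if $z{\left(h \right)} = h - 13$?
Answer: $\frac{\sqrt{71463}}{341534} \approx 0.00078272$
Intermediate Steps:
$z{\left(h \right)} = -13 + h$
$\frac{\sqrt{\left(-34943 + 106784\right) + \left(\left(-27\right) 9 + z{\left(-2 \right)} A{\left(3 \right)}\right)}}{341534} = \frac{\sqrt{\left(-34943 + 106784\right) - \left(243 - \left(-13 - 2\right) 3^{2}\right)}}{341534} = \sqrt{71841 - 378} \cdot \frac{1}{341534} = \sqrt{71463} \cdot \frac{1}{341534} = \frac{\sqrt{71463}}{341534}$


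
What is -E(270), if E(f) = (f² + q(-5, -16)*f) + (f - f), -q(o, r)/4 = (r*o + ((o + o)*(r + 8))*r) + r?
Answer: -1386180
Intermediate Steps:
q(o, r) = -4*r - 4*o*r - 8*o*r*(8 + r) (q(o, r) = -4*((r*o + ((o + o)*(r + 8))*r) + r) = -4*((o*r + ((2*o)*(8 + r))*r) + r) = -4*((o*r + (2*o*(8 + r))*r) + r) = -4*((o*r + 2*o*r*(8 + r)) + r) = -4*(r + o*r + 2*o*r*(8 + r)) = -4*r - 4*o*r - 8*o*r*(8 + r))
E(f) = f² + 4864*f (E(f) = (f² + (-4*(-16)*(1 + 17*(-5) + 2*(-5)*(-16)))*f) + (f - f) = (f² + (-4*(-16)*(1 - 85 + 160))*f) + 0 = (f² + (-4*(-16)*76)*f) + 0 = (f² + 4864*f) + 0 = f² + 4864*f)
-E(270) = -270*(4864 + 270) = -270*5134 = -1*1386180 = -1386180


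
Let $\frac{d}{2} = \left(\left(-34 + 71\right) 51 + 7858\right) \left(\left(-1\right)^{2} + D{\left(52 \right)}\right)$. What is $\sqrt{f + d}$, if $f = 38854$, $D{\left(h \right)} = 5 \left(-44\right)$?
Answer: $4 i \sqrt{264341} \approx 2056.6 i$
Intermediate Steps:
$D{\left(h \right)} = -220$
$d = -4268310$ ($d = 2 \left(\left(-34 + 71\right) 51 + 7858\right) \left(\left(-1\right)^{2} - 220\right) = 2 \left(37 \cdot 51 + 7858\right) \left(1 - 220\right) = 2 \left(1887 + 7858\right) \left(-219\right) = 2 \cdot 9745 \left(-219\right) = 2 \left(-2134155\right) = -4268310$)
$\sqrt{f + d} = \sqrt{38854 - 4268310} = \sqrt{-4229456} = 4 i \sqrt{264341}$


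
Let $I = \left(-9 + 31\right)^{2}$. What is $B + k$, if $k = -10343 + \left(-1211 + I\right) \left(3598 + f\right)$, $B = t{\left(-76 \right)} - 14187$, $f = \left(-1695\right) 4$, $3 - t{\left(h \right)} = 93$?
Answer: $2288694$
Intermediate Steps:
$I = 484$ ($I = 22^{2} = 484$)
$t{\left(h \right)} = -90$ ($t{\left(h \right)} = 3 - 93 = -90$)
$f = -6780$
$B = -14277$ ($B = -90 - 14187 = -14277$)
$k = 2302971$ ($k = -10343 + \left(-1211 + 484\right) \left(3598 - 6780\right) = -10343 - -2313314 = -10343 + 2313314 = 2302971$)
$B + k = -14277 + 2302971 = 2288694$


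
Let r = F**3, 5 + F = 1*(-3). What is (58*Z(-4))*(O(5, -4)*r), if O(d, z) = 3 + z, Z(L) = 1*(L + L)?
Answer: -237568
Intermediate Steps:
Z(L) = 2*L (Z(L) = 1*(2*L) = 2*L)
F = -8 (F = -5 + 1*(-3) = -5 - 3 = -8)
r = -512 (r = (-8)**3 = -512)
(58*Z(-4))*(O(5, -4)*r) = (58*(2*(-4)))*((3 - 4)*(-512)) = (58*(-8))*(-1*(-512)) = -464*512 = -237568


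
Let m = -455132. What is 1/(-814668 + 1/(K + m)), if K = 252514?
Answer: -202618/165066400825 ≈ -1.2275e-6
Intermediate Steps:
1/(-814668 + 1/(K + m)) = 1/(-814668 + 1/(252514 - 455132)) = 1/(-814668 + 1/(-202618)) = 1/(-814668 - 1/202618) = 1/(-165066400825/202618) = -202618/165066400825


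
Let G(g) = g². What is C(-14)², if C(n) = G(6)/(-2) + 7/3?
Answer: 2209/9 ≈ 245.44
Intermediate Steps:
C(n) = -47/3 (C(n) = 6²/(-2) + 7/3 = 36*(-½) + 7*(⅓) = -18 + 7/3 = -47/3)
C(-14)² = (-47/3)² = 2209/9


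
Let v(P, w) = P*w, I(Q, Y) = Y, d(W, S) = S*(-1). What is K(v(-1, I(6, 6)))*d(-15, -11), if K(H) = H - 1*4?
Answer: -110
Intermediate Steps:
d(W, S) = -S
K(H) = -4 + H (K(H) = H - 4 = -4 + H)
K(v(-1, I(6, 6)))*d(-15, -11) = (-4 - 1*6)*(-1*(-11)) = (-4 - 6)*11 = -10*11 = -110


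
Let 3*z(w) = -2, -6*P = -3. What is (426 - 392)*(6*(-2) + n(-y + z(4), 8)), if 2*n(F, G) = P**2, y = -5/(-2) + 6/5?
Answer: -1615/4 ≈ -403.75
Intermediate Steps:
P = 1/2 (P = -1/6*(-3) = 1/2 ≈ 0.50000)
z(w) = -2/3 (z(w) = (1/3)*(-2) = -2/3)
y = 37/10 (y = -5*(-1/2) + 6*(1/5) = 5/2 + 6/5 = 37/10 ≈ 3.7000)
n(F, G) = 1/8 (n(F, G) = (1/2)**2/2 = (1/2)*(1/4) = 1/8)
(426 - 392)*(6*(-2) + n(-y + z(4), 8)) = (426 - 392)*(6*(-2) + 1/8) = 34*(-12 + 1/8) = 34*(-95/8) = -1615/4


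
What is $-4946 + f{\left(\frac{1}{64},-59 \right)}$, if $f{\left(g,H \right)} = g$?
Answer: $- \frac{316543}{64} \approx -4946.0$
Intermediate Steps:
$-4946 + f{\left(\frac{1}{64},-59 \right)} = -4946 + \frac{1}{64} = - \frac{316543}{64}$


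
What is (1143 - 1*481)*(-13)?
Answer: -8606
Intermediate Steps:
(1143 - 1*481)*(-13) = (1143 - 481)*(-13) = 662*(-13) = -8606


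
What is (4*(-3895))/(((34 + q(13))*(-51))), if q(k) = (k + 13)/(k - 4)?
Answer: 11685/1411 ≈ 8.2814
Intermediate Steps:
q(k) = (13 + k)/(-4 + k)
(4*(-3895))/(((34 + q(13))*(-51))) = (4*(-3895))/(((34 + (13 + 13)/(-4 + 13))*(-51))) = -15580*(-1/(51*(34 + 26/9))) = -15580/((332/9)*(-51)) = -15580/(-5644/3) = -15580*(-3/5644) = 11685/1411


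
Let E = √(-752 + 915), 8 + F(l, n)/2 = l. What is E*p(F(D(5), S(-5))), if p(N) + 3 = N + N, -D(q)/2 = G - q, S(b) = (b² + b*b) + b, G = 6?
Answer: -43*√163 ≈ -548.99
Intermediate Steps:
S(b) = b + 2*b² (S(b) = (b² + b²) + b = 2*b² + b = b + 2*b²)
D(q) = -12 + 2*q (D(q) = -2*(6 - q) = -12 + 2*q)
F(l, n) = -16 + 2*l
E = √163 ≈ 12.767
p(N) = -3 + 2*N (p(N) = -3 + (N + N) = -3 + 2*N)
E*p(F(D(5), S(-5))) = √163*(-3 + 2*(-16 + 2*(-12 + 2*5))) = √163*(-3 + 2*(-16 + 2*(-12 + 10))) = √163*(-3 + 2*(-16 + 2*(-2))) = √163*(-3 + 2*(-16 - 4)) = √163*(-3 + 2*(-20)) = √163*(-3 - 40) = √163*(-43) = -43*√163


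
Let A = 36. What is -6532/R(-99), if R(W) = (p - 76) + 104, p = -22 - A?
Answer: 3266/15 ≈ 217.73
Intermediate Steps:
p = -58 (p = -22 - 1*36 = -22 - 36 = -58)
R(W) = -30 (R(W) = (-58 - 76) + 104 = -134 + 104 = -30)
-6532/R(-99) = -6532/(-30) = -6532*(-1/30) = 3266/15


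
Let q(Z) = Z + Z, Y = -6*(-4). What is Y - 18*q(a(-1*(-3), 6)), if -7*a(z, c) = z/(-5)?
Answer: 732/35 ≈ 20.914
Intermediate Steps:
a(z, c) = z/35 (a(z, c) = -z/(7*(-5)) = -z*(-1)/(7*5) = -(-1)*z/35 = z/35)
Y = 24
q(Z) = 2*Z
Y - 18*q(a(-1*(-3), 6)) = 24 - 36*(-1*(-3))/35 = 24 - 36*(1/35)*3 = 24 - 36*3/35 = 24 - 18*6/35 = 24 - 108/35 = 732/35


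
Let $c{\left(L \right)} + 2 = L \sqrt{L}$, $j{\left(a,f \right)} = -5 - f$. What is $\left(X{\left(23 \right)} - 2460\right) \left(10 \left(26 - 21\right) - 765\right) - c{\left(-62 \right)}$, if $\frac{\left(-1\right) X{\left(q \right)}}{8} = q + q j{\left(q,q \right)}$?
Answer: $-1793218 + 62 i \sqrt{62} \approx -1.7932 \cdot 10^{6} + 488.19 i$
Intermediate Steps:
$X{\left(q \right)} = - 8 q - 8 q \left(-5 - q\right)$ ($X{\left(q \right)} = - 8 \left(q + q \left(-5 - q\right)\right) = - 8 q - 8 q \left(-5 - q\right)$)
$c{\left(L \right)} = -2 + L^{\frac{3}{2}}$ ($c{\left(L \right)} = -2 + L \sqrt{L} = -2 + L^{\frac{3}{2}}$)
$\left(X{\left(23 \right)} - 2460\right) \left(10 \left(26 - 21\right) - 765\right) - c{\left(-62 \right)} = \left(8 \cdot 23 \left(4 + 23\right) - 2460\right) \left(10 \left(26 - 21\right) - 765\right) - \left(-2 + \left(-62\right)^{\frac{3}{2}}\right) = \left(8 \cdot 23 \cdot 27 - 2460\right) \left(10 \cdot 5 - 765\right) - \left(-2 - 62 i \sqrt{62}\right) = \left(4968 - 2460\right) \left(50 - 765\right) + \left(2 + 62 i \sqrt{62}\right) = 2508 \left(-715\right) + \left(2 + 62 i \sqrt{62}\right) = -1793220 + \left(2 + 62 i \sqrt{62}\right) = -1793218 + 62 i \sqrt{62}$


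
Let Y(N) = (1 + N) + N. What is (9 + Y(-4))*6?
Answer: 12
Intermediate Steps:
Y(N) = 1 + 2*N
(9 + Y(-4))*6 = (9 + (1 + 2*(-4)))*6 = (9 + (1 - 8))*6 = (9 - 7)*6 = 2*6 = 12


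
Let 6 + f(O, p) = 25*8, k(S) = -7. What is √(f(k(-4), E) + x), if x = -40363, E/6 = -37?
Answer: I*√40169 ≈ 200.42*I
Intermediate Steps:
E = -222 (E = 6*(-37) = -222)
f(O, p) = 194 (f(O, p) = -6 + 25*8 = -6 + 200 = 194)
√(f(k(-4), E) + x) = √(194 - 40363) = √(-40169) = I*√40169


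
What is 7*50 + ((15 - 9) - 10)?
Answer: 346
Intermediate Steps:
7*50 + ((15 - 9) - 10) = 350 + (6 - 10) = 350 - 4 = 346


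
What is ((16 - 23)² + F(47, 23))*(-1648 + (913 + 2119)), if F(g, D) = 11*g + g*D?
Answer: 2279448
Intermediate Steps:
F(g, D) = 11*g + D*g
((16 - 23)² + F(47, 23))*(-1648 + (913 + 2119)) = ((16 - 23)² + 47*(11 + 23))*(-1648 + (913 + 2119)) = ((-7)² + 47*34)*(-1648 + 3032) = (49 + 1598)*1384 = 1647*1384 = 2279448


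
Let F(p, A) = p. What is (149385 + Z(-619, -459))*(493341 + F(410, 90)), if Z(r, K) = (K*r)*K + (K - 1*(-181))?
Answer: -64317206062432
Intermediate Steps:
Z(r, K) = 181 + K + r*K² (Z(r, K) = r*K² + (K + 181) = r*K² + (181 + K) = 181 + K + r*K²)
(149385 + Z(-619, -459))*(493341 + F(410, 90)) = (149385 + (181 - 459 - 619*(-459)²))*(493341 + 410) = (149385 + (181 - 459 - 619*210681))*493751 = (149385 + (181 - 459 - 130411539))*493751 = (149385 - 130411817)*493751 = -130262432*493751 = -64317206062432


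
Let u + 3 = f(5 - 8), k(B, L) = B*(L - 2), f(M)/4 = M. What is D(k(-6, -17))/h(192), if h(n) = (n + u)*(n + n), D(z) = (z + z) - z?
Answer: 19/11328 ≈ 0.0016773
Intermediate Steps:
f(M) = 4*M
k(B, L) = B*(-2 + L)
D(z) = z (D(z) = 2*z - z = z)
u = -15 (u = -3 + 4*(5 - 8) = -3 + 4*(-3) = -3 - 12 = -15)
h(n) = 2*n*(-15 + n) (h(n) = (n - 15)*(n + n) = (-15 + n)*(2*n) = 2*n*(-15 + n))
D(k(-6, -17))/h(192) = (-6*(-2 - 17))/((2*192*(-15 + 192))) = (-6*(-19))/((2*192*177)) = 114/67968 = 114*(1/67968) = 19/11328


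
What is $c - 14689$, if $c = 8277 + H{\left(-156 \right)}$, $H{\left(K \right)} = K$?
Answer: $-6568$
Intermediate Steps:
$c = 8121$ ($c = 8277 - 156 = 8121$)
$c - 14689 = 8121 - 14689 = -6568$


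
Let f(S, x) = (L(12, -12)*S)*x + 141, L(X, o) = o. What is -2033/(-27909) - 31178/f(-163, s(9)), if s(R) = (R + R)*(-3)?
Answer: 51647321/140186907 ≈ 0.36842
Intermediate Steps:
s(R) = -6*R (s(R) = (2*R)*(-3) = -6*R)
f(S, x) = 141 - 12*S*x (f(S, x) = (-12*S)*x + 141 = -12*S*x + 141 = 141 - 12*S*x)
-2033/(-27909) - 31178/f(-163, s(9)) = -2033/(-27909) - 31178/(141 - 12*(-163)*(-6*9)) = -2033*(-1/27909) - 31178/(141 - 12*(-163)*(-54)) = 2033/27909 - 31178/(141 - 105624) = 2033/27909 - 31178/(-105483) = 2033/27909 - 31178*(-1/105483) = 2033/27909 + 4454/15069 = 51647321/140186907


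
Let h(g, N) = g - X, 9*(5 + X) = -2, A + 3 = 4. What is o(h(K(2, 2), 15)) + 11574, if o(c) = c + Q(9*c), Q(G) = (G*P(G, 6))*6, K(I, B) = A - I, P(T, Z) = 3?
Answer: 110360/9 ≈ 12262.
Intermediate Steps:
A = 1 (A = -3 + 4 = 1)
X = -47/9 (X = -5 + (⅑)*(-2) = -5 - 2/9 = -47/9 ≈ -5.2222)
K(I, B) = 1 - I
Q(G) = 18*G (Q(G) = (G*3)*6 = (3*G)*6 = 18*G)
h(g, N) = 47/9 + g (h(g, N) = g - 1*(-47/9) = g + 47/9 = 47/9 + g)
o(c) = 163*c (o(c) = c + 18*(9*c) = c + 162*c = 163*c)
o(h(K(2, 2), 15)) + 11574 = 163*(47/9 + (1 - 1*2)) + 11574 = 163*(47/9 + (1 - 2)) + 11574 = 163*(47/9 - 1) + 11574 = 163*(38/9) + 11574 = 6194/9 + 11574 = 110360/9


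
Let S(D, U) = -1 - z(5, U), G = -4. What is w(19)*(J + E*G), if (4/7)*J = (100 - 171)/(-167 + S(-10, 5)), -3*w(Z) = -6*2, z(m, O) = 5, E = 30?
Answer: -82543/173 ≈ -477.13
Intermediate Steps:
S(D, U) = -6 (S(D, U) = -1 - 1*5 = -1 - 5 = -6)
w(Z) = 4 (w(Z) = -(-2)*2 = -⅓*(-12) = 4)
J = 497/692 (J = 7*((100 - 171)/(-167 - 6))/4 = 7*(-71/(-173))/4 = 7*(-71*(-1/173))/4 = (7/4)*(71/173) = 497/692 ≈ 0.71821)
w(19)*(J + E*G) = 4*(497/692 + 30*(-4)) = 4*(497/692 - 120) = 4*(-82543/692) = -82543/173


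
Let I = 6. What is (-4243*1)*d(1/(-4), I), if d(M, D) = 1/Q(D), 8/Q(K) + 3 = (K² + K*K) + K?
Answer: -318225/8 ≈ -39778.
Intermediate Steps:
Q(K) = 8/(-3 + K + 2*K²) (Q(K) = 8/(-3 + ((K² + K*K) + K)) = 8/(-3 + ((K² + K²) + K)) = 8/(-3 + (2*K² + K)) = 8/(-3 + (K + 2*K²)) = 8/(-3 + K + 2*K²))
d(M, D) = -3/8 + D²/4 + D/8 (d(M, D) = 1/(8/(-3 + D + 2*D²)) = -3/8 + D²/4 + D/8)
(-4243*1)*d(1/(-4), I) = (-4243*1)*(-3/8 + (¼)*6² + (⅛)*6) = -4243*(-3/8 + (¼)*36 + ¾) = -4243*(-3/8 + 9 + ¾) = -4243*75/8 = -318225/8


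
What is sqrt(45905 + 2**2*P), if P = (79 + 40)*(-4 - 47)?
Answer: sqrt(21629) ≈ 147.07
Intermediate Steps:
P = -6069 (P = 119*(-51) = -6069)
sqrt(45905 + 2**2*P) = sqrt(45905 + 2**2*(-6069)) = sqrt(45905 + 4*(-6069)) = sqrt(45905 - 24276) = sqrt(21629)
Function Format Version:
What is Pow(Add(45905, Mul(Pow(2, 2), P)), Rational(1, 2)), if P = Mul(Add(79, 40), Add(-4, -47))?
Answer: Pow(21629, Rational(1, 2)) ≈ 147.07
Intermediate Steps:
P = -6069 (P = Mul(119, -51) = -6069)
Pow(Add(45905, Mul(Pow(2, 2), P)), Rational(1, 2)) = Pow(Add(45905, Mul(Pow(2, 2), -6069)), Rational(1, 2)) = Pow(Add(45905, Mul(4, -6069)), Rational(1, 2)) = Pow(Add(45905, -24276), Rational(1, 2)) = Pow(21629, Rational(1, 2))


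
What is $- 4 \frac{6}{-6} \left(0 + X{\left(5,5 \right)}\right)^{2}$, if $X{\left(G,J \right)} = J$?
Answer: $100$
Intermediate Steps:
$- 4 \frac{6}{-6} \left(0 + X{\left(5,5 \right)}\right)^{2} = - 4 \frac{6}{-6} \left(0 + 5\right)^{2} = - 4 \cdot 6 \left(- \frac{1}{6}\right) 5^{2} = \left(-4\right) \left(-1\right) 25 = 4 \cdot 25 = 100$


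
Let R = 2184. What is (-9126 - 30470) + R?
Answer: -37412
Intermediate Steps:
(-9126 - 30470) + R = (-9126 - 30470) + 2184 = -39596 + 2184 = -37412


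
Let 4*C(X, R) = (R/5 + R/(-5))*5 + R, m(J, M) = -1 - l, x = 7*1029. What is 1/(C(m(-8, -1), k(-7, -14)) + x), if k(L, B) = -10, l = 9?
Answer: 2/14401 ≈ 0.00013888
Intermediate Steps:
x = 7203
m(J, M) = -10 (m(J, M) = -1 - 1*9 = -1 - 9 = -10)
C(X, R) = R/4 (C(X, R) = ((R/5 + R/(-5))*5 + R)/4 = ((R*(⅕) + R*(-⅕))*5 + R)/4 = ((R/5 - R/5)*5 + R)/4 = (0*5 + R)/4 = (0 + R)/4 = R/4)
1/(C(m(-8, -1), k(-7, -14)) + x) = 1/((¼)*(-10) + 7203) = 1/(-5/2 + 7203) = 1/(14401/2) = 2/14401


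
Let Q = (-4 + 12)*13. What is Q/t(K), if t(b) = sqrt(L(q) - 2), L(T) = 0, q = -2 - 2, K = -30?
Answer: -52*I*sqrt(2) ≈ -73.539*I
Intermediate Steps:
q = -4
Q = 104 (Q = 8*13 = 104)
t(b) = I*sqrt(2) (t(b) = sqrt(0 - 2) = sqrt(-2) = I*sqrt(2))
Q/t(K) = 104/((I*sqrt(2))) = 104*(-I*sqrt(2)/2) = -52*I*sqrt(2)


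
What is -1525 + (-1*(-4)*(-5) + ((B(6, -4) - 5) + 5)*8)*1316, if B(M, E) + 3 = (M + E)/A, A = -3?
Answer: -199343/3 ≈ -66448.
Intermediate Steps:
B(M, E) = -3 - E/3 - M/3 (B(M, E) = -3 + (M + E)/(-3) = -3 + (E + M)*(-⅓) = -3 + (-E/3 - M/3) = -3 - E/3 - M/3)
-1525 + (-1*(-4)*(-5) + ((B(6, -4) - 5) + 5)*8)*1316 = -1525 + (-1*(-4)*(-5) + (((-3 - ⅓*(-4) - ⅓*6) - 5) + 5)*8)*1316 = -1525 + (4*(-5) + (((-3 + 4/3 - 2) - 5) + 5)*8)*1316 = -1525 + (-20 + ((-11/3 - 5) + 5)*8)*1316 = -1525 + (-20 + (-26/3 + 5)*8)*1316 = -1525 + (-20 - 11/3*8)*1316 = -1525 + (-20 - 88/3)*1316 = -1525 - 148/3*1316 = -1525 - 194768/3 = -199343/3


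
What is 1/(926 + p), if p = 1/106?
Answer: 106/98157 ≈ 0.0010799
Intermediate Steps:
p = 1/106 ≈ 0.0094340
1/(926 + p) = 1/(926 + 1/106) = 1/(98157/106) = 106/98157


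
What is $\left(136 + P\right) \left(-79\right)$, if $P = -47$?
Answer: $-7031$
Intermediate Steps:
$\left(136 + P\right) \left(-79\right) = \left(136 - 47\right) \left(-79\right) = 89 \left(-79\right) = -7031$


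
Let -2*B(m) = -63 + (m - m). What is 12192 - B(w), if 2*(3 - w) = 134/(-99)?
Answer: 24321/2 ≈ 12161.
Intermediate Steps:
w = 364/99 (w = 3 - 67/(-99) = 3 - 67*(-1)/99 = 3 - ½*(-134/99) = 3 + 67/99 = 364/99 ≈ 3.6768)
B(m) = 63/2 (B(m) = -(-63 + (m - m))/2 = -(-63 + 0)/2 = -½*(-63) = 63/2)
12192 - B(w) = 12192 - 1*63/2 = 12192 - 63/2 = 24321/2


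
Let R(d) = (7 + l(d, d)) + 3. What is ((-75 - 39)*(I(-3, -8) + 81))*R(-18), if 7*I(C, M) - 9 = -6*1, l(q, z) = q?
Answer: 519840/7 ≈ 74263.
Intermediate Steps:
I(C, M) = 3/7 (I(C, M) = 9/7 + (-6*1)/7 = 9/7 + (⅐)*(-6) = 9/7 - 6/7 = 3/7)
R(d) = 10 + d (R(d) = (7 + d) + 3 = 10 + d)
((-75 - 39)*(I(-3, -8) + 81))*R(-18) = ((-75 - 39)*(3/7 + 81))*(10 - 18) = -114*570/7*(-8) = -64980/7*(-8) = 519840/7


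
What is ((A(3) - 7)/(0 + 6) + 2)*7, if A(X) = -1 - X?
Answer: 7/6 ≈ 1.1667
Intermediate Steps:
((A(3) - 7)/(0 + 6) + 2)*7 = (((-1 - 1*3) - 7)/(0 + 6) + 2)*7 = (((-1 - 3) - 7)/6 + 2)*7 = ((-4 - 7)*(⅙) + 2)*7 = (-11*⅙ + 2)*7 = (-11/6 + 2)*7 = (⅙)*7 = 7/6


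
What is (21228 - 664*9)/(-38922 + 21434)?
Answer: -3813/4372 ≈ -0.87214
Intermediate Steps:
(21228 - 664*9)/(-38922 + 21434) = (21228 - 5976)/(-17488) = 15252*(-1/17488) = -3813/4372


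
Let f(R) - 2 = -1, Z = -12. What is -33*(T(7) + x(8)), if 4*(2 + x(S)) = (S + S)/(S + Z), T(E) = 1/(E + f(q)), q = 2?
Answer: 759/8 ≈ 94.875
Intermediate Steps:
f(R) = 1 (f(R) = 2 - 1 = 1)
T(E) = 1/(1 + E) (T(E) = 1/(E + 1) = 1/(1 + E))
x(S) = -2 + S/(2*(-12 + S)) (x(S) = -2 + ((S + S)/(S - 12))/4 = -2 + ((2*S)/(-12 + S))/4 = -2 + (2*S/(-12 + S))/4 = -2 + S/(2*(-12 + S)))
-33*(T(7) + x(8)) = -33*(1/(1 + 7) + 3*(16 - 1*8)/(2*(-12 + 8))) = -33*(1/8 + (3/2)*(16 - 8)/(-4)) = -33*(1/8 + (3/2)*(-1/4)*8) = -33*(1/8 - 3) = -33*(-23/8) = 759/8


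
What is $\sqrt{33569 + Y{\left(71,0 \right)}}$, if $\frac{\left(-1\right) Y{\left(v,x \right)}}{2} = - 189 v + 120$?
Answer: $\sqrt{60167} \approx 245.29$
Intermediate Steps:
$Y{\left(v,x \right)} = -240 + 378 v$ ($Y{\left(v,x \right)} = - 2 \left(- 189 v + 120\right) = - 2 \left(120 - 189 v\right) = -240 + 378 v$)
$\sqrt{33569 + Y{\left(71,0 \right)}} = \sqrt{33569 + \left(-240 + 378 \cdot 71\right)} = \sqrt{33569 + \left(-240 + 26838\right)} = \sqrt{33569 + 26598} = \sqrt{60167}$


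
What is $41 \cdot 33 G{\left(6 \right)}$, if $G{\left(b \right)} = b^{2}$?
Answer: $48708$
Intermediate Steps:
$41 \cdot 33 G{\left(6 \right)} = 41 \cdot 33 \cdot 6^{2} = 1353 \cdot 36 = 48708$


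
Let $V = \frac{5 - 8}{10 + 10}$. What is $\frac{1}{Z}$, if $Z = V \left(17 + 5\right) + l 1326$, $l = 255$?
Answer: $\frac{10}{3381267} \approx 2.9575 \cdot 10^{-6}$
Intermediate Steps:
$V = - \frac{3}{20} \approx -0.15$
$Z = \frac{3381267}{10}$ ($Z = - \frac{3 \left(17 + 5\right)}{20} + 255 \cdot 1326 = \left(- \frac{3}{20}\right) 22 + 338130 = - \frac{33}{10} + 338130 = \frac{3381267}{10} \approx 3.3813 \cdot 10^{5}$)
$\frac{1}{Z} = \frac{1}{\frac{3381267}{10}} = \frac{10}{3381267}$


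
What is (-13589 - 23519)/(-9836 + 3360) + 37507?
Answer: 60733110/1619 ≈ 37513.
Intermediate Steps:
(-13589 - 23519)/(-9836 + 3360) + 37507 = -37108/(-6476) + 37507 = -37108*(-1/6476) + 37507 = 9277/1619 + 37507 = 60733110/1619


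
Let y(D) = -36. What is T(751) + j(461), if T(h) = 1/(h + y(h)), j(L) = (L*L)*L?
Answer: 70050109416/715 ≈ 9.7972e+7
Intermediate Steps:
j(L) = L**3 (j(L) = L**2*L = L**3)
T(h) = 1/(-36 + h) (T(h) = 1/(h - 36) = 1/(-36 + h))
T(751) + j(461) = 1/(-36 + 751) + 461**3 = 1/715 + 97972181 = 70050109416/715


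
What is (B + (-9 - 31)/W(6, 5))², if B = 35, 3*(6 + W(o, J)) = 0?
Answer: 15625/9 ≈ 1736.1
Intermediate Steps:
W(o, J) = -6 (W(o, J) = -6 + (⅓)*0 = -6 + 0 = -6)
(B + (-9 - 31)/W(6, 5))² = (35 + (-9 - 31)/(-6))² = (35 - 40*(-⅙))² = (35 + 20/3)² = (125/3)² = 15625/9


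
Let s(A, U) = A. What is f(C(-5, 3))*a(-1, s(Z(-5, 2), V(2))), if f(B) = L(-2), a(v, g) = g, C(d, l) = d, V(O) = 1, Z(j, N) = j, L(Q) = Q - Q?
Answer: 0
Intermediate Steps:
L(Q) = 0
f(B) = 0
f(C(-5, 3))*a(-1, s(Z(-5, 2), V(2))) = 0*(-5) = 0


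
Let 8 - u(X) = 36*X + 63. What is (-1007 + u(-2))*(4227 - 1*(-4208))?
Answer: -8350650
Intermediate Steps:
u(X) = -55 - 36*X (u(X) = 8 - (36*X + 63) = 8 - (63 + 36*X) = 8 + (-63 - 36*X) = -55 - 36*X)
(-1007 + u(-2))*(4227 - 1*(-4208)) = (-1007 + (-55 - 36*(-2)))*(4227 - 1*(-4208)) = (-1007 + (-55 + 72))*(4227 + 4208) = (-1007 + 17)*8435 = -990*8435 = -8350650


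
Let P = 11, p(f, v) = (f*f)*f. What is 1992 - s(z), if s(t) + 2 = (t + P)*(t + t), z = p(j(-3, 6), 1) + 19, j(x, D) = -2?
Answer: 1510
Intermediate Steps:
p(f, v) = f**3 (p(f, v) = f**2*f = f**3)
z = 11 (z = (-2)**3 + 19 = -8 + 19 = 11)
s(t) = -2 + 2*t*(11 + t) (s(t) = -2 + (t + 11)*(t + t) = -2 + (11 + t)*(2*t) = -2 + 2*t*(11 + t))
1992 - s(z) = 1992 - (-2 + 2*11**2 + 22*11) = 1992 - (-2 + 2*121 + 242) = 1992 - (-2 + 242 + 242) = 1992 - 1*482 = 1992 - 482 = 1510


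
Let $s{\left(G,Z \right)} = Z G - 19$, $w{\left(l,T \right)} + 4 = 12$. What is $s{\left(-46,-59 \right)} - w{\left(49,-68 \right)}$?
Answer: $2687$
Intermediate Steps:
$w{\left(l,T \right)} = 8$ ($w{\left(l,T \right)} = -4 + 12 = 8$)
$s{\left(G,Z \right)} = -19 + G Z$ ($s{\left(G,Z \right)} = G Z - 19 = -19 + G Z$)
$s{\left(-46,-59 \right)} - w{\left(49,-68 \right)} = \left(-19 - -2714\right) - 8 = \left(-19 + 2714\right) - 8 = 2695 - 8 = 2687$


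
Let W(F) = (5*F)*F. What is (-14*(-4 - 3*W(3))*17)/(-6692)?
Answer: -2363/478 ≈ -4.9435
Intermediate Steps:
W(F) = 5*F²
(-14*(-4 - 3*W(3))*17)/(-6692) = (-14*(-4 - 15*3²)*17)/(-6692) = (-14*(-4 - 15*9)*17)*(-1/6692) = (-14*(-4 - 3*45)*17)*(-1/6692) = (-14*(-4 - 135)*17)*(-1/6692) = (-14*(-139)*17)*(-1/6692) = (1946*17)*(-1/6692) = 33082*(-1/6692) = -2363/478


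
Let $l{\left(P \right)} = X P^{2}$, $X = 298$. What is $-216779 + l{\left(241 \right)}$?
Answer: $17091359$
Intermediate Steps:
$l{\left(P \right)} = 298 P^{2}$
$-216779 + l{\left(241 \right)} = -216779 + 298 \cdot 241^{2} = -216779 + 298 \cdot 58081 = -216779 + 17308138 = 17091359$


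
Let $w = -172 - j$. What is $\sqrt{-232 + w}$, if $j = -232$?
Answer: $2 i \sqrt{43} \approx 13.115 i$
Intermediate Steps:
$w = 60$ ($w = -172 - -232 = -172 + 232 = 60$)
$\sqrt{-232 + w} = \sqrt{-232 + 60} = \sqrt{-172} = 2 i \sqrt{43}$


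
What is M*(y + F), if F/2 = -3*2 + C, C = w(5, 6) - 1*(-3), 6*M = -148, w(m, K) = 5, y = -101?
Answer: 7178/3 ≈ 2392.7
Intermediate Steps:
M = -74/3 (M = (1/6)*(-148) = -74/3 ≈ -24.667)
C = 8 (C = 5 - 1*(-3) = 5 + 3 = 8)
F = 4 (F = 2*(-3*2 + 8) = 2*(-6 + 8) = 2*2 = 4)
M*(y + F) = -74*(-101 + 4)/3 = -74/3*(-97) = 7178/3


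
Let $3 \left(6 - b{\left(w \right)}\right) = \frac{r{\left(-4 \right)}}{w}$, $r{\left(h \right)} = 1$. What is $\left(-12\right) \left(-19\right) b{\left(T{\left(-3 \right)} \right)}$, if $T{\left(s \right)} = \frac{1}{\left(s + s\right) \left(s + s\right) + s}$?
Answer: $-1140$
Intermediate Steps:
$T{\left(s \right)} = \frac{1}{s + 4 s^{2}}$ ($T{\left(s \right)} = \frac{1}{2 s 2 s + s} = \frac{1}{4 s^{2} + s} = \frac{1}{s + 4 s^{2}}$)
$b{\left(w \right)} = 6 - \frac{1}{3 w}$ ($b{\left(w \right)} = 6 - \frac{1 \frac{1}{w}}{3} = 6 - \frac{1}{3 w}$)
$\left(-12\right) \left(-19\right) b{\left(T{\left(-3 \right)} \right)} = \left(-12\right) \left(-19\right) \left(6 - \frac{1}{3 \frac{1}{\left(-3\right) \left(1 + 4 \left(-3\right)\right)}}\right) = 228 \left(6 - \frac{1}{3 \left(- \frac{1}{3 \left(1 - 12\right)}\right)}\right) = 228 \left(6 - \frac{1}{3 \left(- \frac{1}{3 \left(-11\right)}\right)}\right) = 228 \left(6 - \frac{1}{3 \left(\left(- \frac{1}{3}\right) \left(- \frac{1}{11}\right)\right)}\right) = 228 \left(6 - \frac{\frac{1}{\frac{1}{33}}}{3}\right) = 228 \left(6 - 11\right) = 228 \left(-5\right) = -1140$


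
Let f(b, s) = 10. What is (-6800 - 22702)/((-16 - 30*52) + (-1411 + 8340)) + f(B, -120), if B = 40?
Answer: 24028/5353 ≈ 4.4887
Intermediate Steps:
(-6800 - 22702)/((-16 - 30*52) + (-1411 + 8340)) + f(B, -120) = (-6800 - 22702)/((-16 - 30*52) + (-1411 + 8340)) + 10 = -29502/((-16 - 1560) + 6929) + 10 = -29502/(-1576 + 6929) + 10 = -29502/5353 + 10 = 24028/5353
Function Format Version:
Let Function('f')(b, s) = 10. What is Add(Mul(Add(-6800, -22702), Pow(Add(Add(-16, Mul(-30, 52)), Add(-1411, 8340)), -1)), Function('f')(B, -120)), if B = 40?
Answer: Rational(24028, 5353) ≈ 4.4887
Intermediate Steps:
Add(Mul(Add(-6800, -22702), Pow(Add(Add(-16, Mul(-30, 52)), Add(-1411, 8340)), -1)), Function('f')(B, -120)) = Add(Mul(Add(-6800, -22702), Pow(Add(Add(-16, Mul(-30, 52)), Add(-1411, 8340)), -1)), 10) = Add(Mul(-29502, Pow(Add(Add(-16, -1560), 6929), -1)), 10) = Add(Mul(-29502, Pow(Add(-1576, 6929), -1)), 10) = Add(Mul(-29502, Pow(5353, -1)), 10) = Add(Mul(-29502, Rational(1, 5353)), 10) = Add(Rational(-29502, 5353), 10) = Rational(24028, 5353)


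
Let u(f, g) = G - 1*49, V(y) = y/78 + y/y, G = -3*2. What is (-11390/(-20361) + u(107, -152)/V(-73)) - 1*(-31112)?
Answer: 616013084/20361 ≈ 30255.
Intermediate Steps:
G = -6
V(y) = 1 + y/78 (V(y) = y*(1/78) + 1 = y/78 + 1 = 1 + y/78)
u(f, g) = -55 (u(f, g) = -6 - 1*49 = -6 - 49 = -55)
(-11390/(-20361) + u(107, -152)/V(-73)) - 1*(-31112) = (-11390/(-20361) - 55/(1 + (1/78)*(-73))) - 1*(-31112) = (-11390*(-1/20361) - 55/(1 - 73/78)) + 31112 = (11390/20361 - 55/5/78) + 31112 = (11390/20361 - 55*78/5) + 31112 = (11390/20361 - 858) + 31112 = -17458348/20361 + 31112 = 616013084/20361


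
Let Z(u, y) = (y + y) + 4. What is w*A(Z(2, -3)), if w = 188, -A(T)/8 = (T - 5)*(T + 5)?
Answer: 31584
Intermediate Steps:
Z(u, y) = 4 + 2*y (Z(u, y) = 2*y + 4 = 4 + 2*y)
A(T) = -8*(-5 + T)*(5 + T) (A(T) = -8*(T - 5)*(T + 5) = -8*(-5 + T)*(5 + T))
w*A(Z(2, -3)) = 188*(200 - 8*(4 + 2*(-3))**2) = 188*(200 - 8*(4 - 6)**2) = 188*(200 - 8*(-2)**2) = 188*(200 - 8*4) = 188*(200 - 32) = 188*168 = 31584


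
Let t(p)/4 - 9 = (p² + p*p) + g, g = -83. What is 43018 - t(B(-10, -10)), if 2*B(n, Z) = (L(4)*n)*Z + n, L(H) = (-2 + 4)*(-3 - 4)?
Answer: -3932886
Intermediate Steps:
L(H) = -14 (L(H) = 2*(-7) = -14)
B(n, Z) = n/2 - 7*Z*n (B(n, Z) = ((-14*n)*Z + n)/2 = (-14*Z*n + n)/2 = (n - 14*Z*n)/2 = n/2 - 7*Z*n)
t(p) = -296 + 8*p² (t(p) = 36 + 4*((p² + p*p) - 83) = 36 + 4*((p² + p²) - 83) = 36 + 4*(2*p² - 83) = 36 + 4*(-83 + 2*p²) = 36 + (-332 + 8*p²) = -296 + 8*p²)
43018 - t(B(-10, -10)) = 43018 - (-296 + 8*((½)*(-10)*(1 - 14*(-10)))²) = 43018 - (-296 + 8*((½)*(-10)*(1 + 140))²) = 43018 - (-296 + 8*((½)*(-10)*141)²) = 43018 - (-296 + 8*(-705)²) = 43018 - (-296 + 8*497025) = 43018 - (-296 + 3976200) = 43018 - 1*3975904 = 43018 - 3975904 = -3932886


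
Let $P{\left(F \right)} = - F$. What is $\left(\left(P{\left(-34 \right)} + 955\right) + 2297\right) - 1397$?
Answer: $1889$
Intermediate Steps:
$\left(\left(P{\left(-34 \right)} + 955\right) + 2297\right) - 1397 = \left(\left(\left(-1\right) \left(-34\right) + 955\right) + 2297\right) - 1397 = \left(\left(34 + 955\right) + 2297\right) - 1397 = \left(989 + 2297\right) - 1397 = 3286 - 1397 = 1889$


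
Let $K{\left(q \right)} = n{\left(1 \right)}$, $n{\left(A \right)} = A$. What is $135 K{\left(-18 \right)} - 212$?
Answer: $-77$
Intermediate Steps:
$K{\left(q \right)} = 1$
$135 K{\left(-18 \right)} - 212 = 135 \cdot 1 - 212 = 135 - 212 = -77$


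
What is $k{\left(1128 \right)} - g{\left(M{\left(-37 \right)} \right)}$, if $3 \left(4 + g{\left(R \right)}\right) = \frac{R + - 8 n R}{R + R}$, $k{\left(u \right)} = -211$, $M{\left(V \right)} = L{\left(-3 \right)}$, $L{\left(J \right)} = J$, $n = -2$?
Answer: $- \frac{1259}{6} \approx -209.83$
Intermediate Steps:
$M{\left(V \right)} = -3$
$g{\left(R \right)} = - \frac{7}{6}$ ($g{\left(R \right)} = -4 + \frac{\left(R + \left(-8\right) \left(-2\right) R\right) \frac{1}{R + R}}{3} = -4 + \frac{\left(R + 16 R\right) \frac{1}{2 R}}{3} = -4 + \frac{17 R \frac{1}{2 R}}{3} = -4 + \frac{1}{3} \cdot \frac{17}{2} = -4 + \frac{17}{6} = - \frac{7}{6}$)
$k{\left(1128 \right)} - g{\left(M{\left(-37 \right)} \right)} = -211 - - \frac{7}{6} = -211 + \frac{7}{6} = - \frac{1259}{6}$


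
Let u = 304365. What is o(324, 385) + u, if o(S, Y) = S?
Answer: 304689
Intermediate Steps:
o(324, 385) + u = 324 + 304365 = 304689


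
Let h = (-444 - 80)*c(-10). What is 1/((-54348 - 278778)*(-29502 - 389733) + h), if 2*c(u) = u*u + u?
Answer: 1/139658055030 ≈ 7.1603e-12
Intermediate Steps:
c(u) = u/2 + u²/2 (c(u) = (u*u + u)/2 = (u² + u)/2 = (u + u²)/2 = u/2 + u²/2)
h = -23580 (h = (-444 - 80)*((½)*(-10)*(1 - 10)) = -262*(-10)*(-9) = -524*45 = -23580)
1/((-54348 - 278778)*(-29502 - 389733) + h) = 1/((-54348 - 278778)*(-29502 - 389733) - 23580) = 1/(-333126*(-419235) - 23580) = 1/(139658078610 - 23580) = 1/139658055030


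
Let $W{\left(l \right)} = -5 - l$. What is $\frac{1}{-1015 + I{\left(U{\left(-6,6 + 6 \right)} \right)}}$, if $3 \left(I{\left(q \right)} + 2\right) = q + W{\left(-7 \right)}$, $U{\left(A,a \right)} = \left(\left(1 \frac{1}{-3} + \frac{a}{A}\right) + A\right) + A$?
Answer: $- \frac{9}{9190} \approx -0.00097932$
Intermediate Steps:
$U{\left(A,a \right)} = - \frac{1}{3} + 2 A + \frac{a}{A}$ ($U{\left(A,a \right)} = \left(\left(1 \left(- \frac{1}{3}\right) + \frac{a}{A}\right) + A\right) + A = \left(\left(- \frac{1}{3} + \frac{a}{A}\right) + A\right) + A = \left(- \frac{1}{3} + A + \frac{a}{A}\right) + A = - \frac{1}{3} + 2 A + \frac{a}{A}$)
$I{\left(q \right)} = - \frac{4}{3} + \frac{q}{3}$ ($I{\left(q \right)} = -2 + \frac{q - -2}{3} = -2 + \frac{q + \left(-5 + 7\right)}{3} = -2 + \frac{q + 2}{3} = -2 + \frac{2 + q}{3} = -2 + \left(\frac{2}{3} + \frac{q}{3}\right) = - \frac{4}{3} + \frac{q}{3}$)
$\frac{1}{-1015 + I{\left(U{\left(-6,6 + 6 \right)} \right)}} = \frac{1}{-1015 + \left(- \frac{4}{3} + \frac{- \frac{1}{3} + 2 \left(-6\right) + \frac{6 + 6}{-6}}{3}\right)} = \frac{1}{-1015 + \left(- \frac{4}{3} + \frac{- \frac{1}{3} - 12 + 12 \left(- \frac{1}{6}\right)}{3}\right)} = \frac{1}{-1015 + \left(- \frac{4}{3} + \frac{- \frac{1}{3} - 12 - 2}{3}\right)} = \frac{1}{-1015 + \left(- \frac{4}{3} + \frac{1}{3} \left(- \frac{43}{3}\right)\right)} = \frac{1}{-1015 - \frac{55}{9}} = \frac{1}{- \frac{9190}{9}} = - \frac{9}{9190}$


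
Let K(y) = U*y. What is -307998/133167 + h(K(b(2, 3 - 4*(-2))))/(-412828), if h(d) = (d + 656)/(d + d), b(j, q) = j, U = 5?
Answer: -423848776017/183250220920 ≈ -2.3130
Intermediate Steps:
K(y) = 5*y
h(d) = (656 + d)/(2*d) (h(d) = (656 + d)/((2*d)) = (656 + d)*(1/(2*d)) = (656 + d)/(2*d))
-307998/133167 + h(K(b(2, 3 - 4*(-2))))/(-412828) = -307998/133167 + ((656 + 5*2)/(2*((5*2))))/(-412828) = -307998*1/133167 + ((½)*(656 + 10)/10)*(-1/412828) = -102666/44389 + ((½)*(⅒)*666)*(-1/412828) = -102666/44389 + (333/10)*(-1/412828) = -102666/44389 - 333/4128280 = -423848776017/183250220920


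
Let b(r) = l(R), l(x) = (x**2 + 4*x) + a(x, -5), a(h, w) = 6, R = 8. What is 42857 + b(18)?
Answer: 42959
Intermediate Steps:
l(x) = 6 + x**2 + 4*x (l(x) = (x**2 + 4*x) + 6 = 6 + x**2 + 4*x)
b(r) = 102 (b(r) = 6 + 8**2 + 4*8 = 6 + 64 + 32 = 102)
42857 + b(18) = 42857 + 102 = 42959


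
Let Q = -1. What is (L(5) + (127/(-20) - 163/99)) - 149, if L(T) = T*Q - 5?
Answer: -330653/1980 ≈ -167.00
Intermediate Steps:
L(T) = -5 - T (L(T) = T*(-1) - 5 = -T - 5 = -5 - T)
(L(5) + (127/(-20) - 163/99)) - 149 = ((-5 - 1*5) + (127/(-20) - 163/99)) - 149 = ((-5 - 5) + (127*(-1/20) - 163*1/99)) - 149 = (-10 + (-127/20 - 163/99)) - 149 = (-10 - 15833/1980) - 149 = -35633/1980 - 149 = -330653/1980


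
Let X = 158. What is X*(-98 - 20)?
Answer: -18644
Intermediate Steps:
X*(-98 - 20) = 158*(-98 - 20) = 158*(-118) = -18644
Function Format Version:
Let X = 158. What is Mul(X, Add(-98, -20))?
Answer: -18644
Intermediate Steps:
Mul(X, Add(-98, -20)) = Mul(158, Add(-98, -20)) = Mul(158, -118) = -18644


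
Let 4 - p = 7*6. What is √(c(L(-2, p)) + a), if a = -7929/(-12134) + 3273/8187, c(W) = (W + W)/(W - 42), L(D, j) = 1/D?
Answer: √8530468622224608570/2814663310 ≈ 1.0377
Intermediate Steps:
p = -38 (p = 4 - 7*6 = 4 - 1*42 = 4 - 42 = -38)
c(W) = 2*W/(-42 + W) (c(W) = (2*W)/(-42 + W) = 2*W/(-42 + W))
a = 34876435/33113686 (a = -7929*(-1/12134) + 3273*(1/8187) = 7929/12134 + 1091/2729 = 34876435/33113686 ≈ 1.0532)
√(c(L(-2, p)) + a) = √(2/(-2*(-42 + 1/(-2))) + 34876435/33113686) = √(2*(-½)/(-42 - ½) + 34876435/33113686) = √(2*(-½)/(-85/2) + 34876435/33113686) = √(2*(-½)*(-2/85) + 34876435/33113686) = √(2/85 + 34876435/33113686) = √(3030724347/2814663310) = √8530468622224608570/2814663310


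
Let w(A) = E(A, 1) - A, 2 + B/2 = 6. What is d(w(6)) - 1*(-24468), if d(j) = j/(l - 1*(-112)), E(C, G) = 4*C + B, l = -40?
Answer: 880861/36 ≈ 24468.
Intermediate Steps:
B = 8 (B = -4 + 2*6 = -4 + 12 = 8)
E(C, G) = 8 + 4*C (E(C, G) = 4*C + 8 = 8 + 4*C)
w(A) = 8 + 3*A (w(A) = (8 + 4*A) - A = 8 + 3*A)
d(j) = j/72 (d(j) = j/(-40 - 1*(-112)) = j/(-40 + 112) = j/72)
d(w(6)) - 1*(-24468) = (8 + 3*6)/72 - 1*(-24468) = (8 + 18)/72 + 24468 = (1/72)*26 + 24468 = 13/36 + 24468 = 880861/36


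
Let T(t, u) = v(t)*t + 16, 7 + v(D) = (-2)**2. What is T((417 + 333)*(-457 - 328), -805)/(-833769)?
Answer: -1766266/833769 ≈ -2.1184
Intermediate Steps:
v(D) = -3 (v(D) = -7 + (-2)**2 = -7 + 4 = -3)
T(t, u) = 16 - 3*t (T(t, u) = -3*t + 16 = 16 - 3*t)
T((417 + 333)*(-457 - 328), -805)/(-833769) = (16 - 3*(417 + 333)*(-457 - 328))/(-833769) = (16 - 2250*(-785))*(-1/833769) = (16 - 3*(-588750))*(-1/833769) = (16 + 1766250)*(-1/833769) = 1766266*(-1/833769) = -1766266/833769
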